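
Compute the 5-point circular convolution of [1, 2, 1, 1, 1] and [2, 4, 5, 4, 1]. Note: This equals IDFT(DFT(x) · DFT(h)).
Either evaluate y[k] = Σ_j x[j]·h[(k-j) mod 5] directly, or use IDFT(DFT(x) · DFT(h)). y[0] = 1×2 + 2×1 + 1×4 + 1×5 + 1×4 = 17; y[1] = 1×4 + 2×2 + 1×1 + 1×4 + 1×5 = 18; y[2] = 1×5 + 2×4 + 1×2 + 1×1 + 1×4 = 20; y[3] = 1×4 + 2×5 + 1×4 + 1×2 + 1×1 = 21; y[4] = 1×1 + 2×4 + 1×5 + 1×4 + 1×2 = 20. Result: [17, 18, 20, 21, 20]

[17, 18, 20, 21, 20]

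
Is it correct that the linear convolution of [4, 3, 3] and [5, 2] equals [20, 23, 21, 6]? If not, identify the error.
Recompute linear convolution of [4, 3, 3] and [5, 2]: y[0] = 4×5 = 20; y[1] = 4×2 + 3×5 = 23; y[2] = 3×2 + 3×5 = 21; y[3] = 3×2 = 6 → [20, 23, 21, 6]. Given [20, 23, 21, 6] matches, so answer: Yes

Yes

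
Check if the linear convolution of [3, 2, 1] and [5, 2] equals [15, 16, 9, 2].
Recompute linear convolution of [3, 2, 1] and [5, 2]: y[0] = 3×5 = 15; y[1] = 3×2 + 2×5 = 16; y[2] = 2×2 + 1×5 = 9; y[3] = 1×2 = 2 → [15, 16, 9, 2]. Given [15, 16, 9, 2] matches, so answer: Yes

Yes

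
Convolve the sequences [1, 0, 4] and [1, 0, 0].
y[0] = 1×1 = 1; y[1] = 1×0 + 0×1 = 0; y[2] = 1×0 + 0×0 + 4×1 = 4; y[3] = 0×0 + 4×0 = 0; y[4] = 4×0 = 0

[1, 0, 4, 0, 0]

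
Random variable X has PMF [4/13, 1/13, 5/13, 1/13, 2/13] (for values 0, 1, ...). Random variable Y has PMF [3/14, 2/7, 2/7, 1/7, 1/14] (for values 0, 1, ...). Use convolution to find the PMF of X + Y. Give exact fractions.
P(X+Y=k) = Σ_i P(X=i)·P(Y=k-i) — a convolution of [4/13, 1/13, 5/13, 1/13, 2/13] and [3/14, 2/7, 2/7, 1/7, 1/14]. P(X+Y=0) = (4/13)×(3/14) = 6/91; P(X+Y=1) = (4/13)×(2/7) + (1/13)×(3/14) = 8/91 + 3/182 = 19/182; P(X+Y=2) = (4/13)×(2/7) + (1/13)×(2/7) + (5/13)×(3/14) = 8/91 + 2/91 + 15/182 = 5/26; P(X+Y=3) = (4/13)×(1/7) + (1/13)×(2/7) + (5/13)×(2/7) + (1/13)×(3/14) = 4/91 + 2/91 + 10/91 + 3/182 = 5/26; P(X+Y=4) = (4/13)×(1/14) + (1/13)×(1/7) + (5/13)×(2/7) + (1/13)×(2/7) + (2/13)×(3/14) = 2/91 + 1/91 + 10/91 + 2/91 + 3/91 = 18/91; P(X+Y=5) = (1/13)×(1/14) + (5/13)×(1/7) + (1/13)×(2/7) + (2/13)×(2/7) = 1/182 + 5/91 + 2/91 + 4/91 = 23/182; P(X+Y=6) = (5/13)×(1/14) + (1/13)×(1/7) + (2/13)×(2/7) = 5/182 + 1/91 + 4/91 = 15/182; P(X+Y=7) = (1/13)×(1/14) + (2/13)×(1/7) = 1/182 + 2/91 = 5/182; P(X+Y=8) = (2/13)×(1/14) = 1/91. PMF: [6/91, 19/182, 5/26, 5/26, 18/91, 23/182, 15/182, 5/182, 1/91] (sums to 1 ✓)

[6/91, 19/182, 5/26, 5/26, 18/91, 23/182, 15/182, 5/182, 1/91]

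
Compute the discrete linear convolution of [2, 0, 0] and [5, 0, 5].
y[0] = 2×5 = 10; y[1] = 2×0 + 0×5 = 0; y[2] = 2×5 + 0×0 + 0×5 = 10; y[3] = 0×5 + 0×0 = 0; y[4] = 0×5 = 0

[10, 0, 10, 0, 0]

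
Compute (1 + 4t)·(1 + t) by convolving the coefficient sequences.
Ascending coefficients: a = [1, 4], b = [1, 1]. c[0] = 1×1 = 1; c[1] = 1×1 + 4×1 = 5; c[2] = 4×1 = 4. Result coefficients: [1, 5, 4] → 1 + 5t + 4t^2

1 + 5t + 4t^2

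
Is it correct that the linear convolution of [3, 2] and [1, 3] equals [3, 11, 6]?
Recompute linear convolution of [3, 2] and [1, 3]: y[0] = 3×1 = 3; y[1] = 3×3 + 2×1 = 11; y[2] = 2×3 = 6 → [3, 11, 6]. Given [3, 11, 6] matches, so answer: Yes

Yes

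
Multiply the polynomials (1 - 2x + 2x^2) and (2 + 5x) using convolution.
Ascending coefficients: a = [1, -2, 2], b = [2, 5]. c[0] = 1×2 = 2; c[1] = 1×5 + -2×2 = 1; c[2] = -2×5 + 2×2 = -6; c[3] = 2×5 = 10. Result coefficients: [2, 1, -6, 10] → 2 + x - 6x^2 + 10x^3

2 + x - 6x^2 + 10x^3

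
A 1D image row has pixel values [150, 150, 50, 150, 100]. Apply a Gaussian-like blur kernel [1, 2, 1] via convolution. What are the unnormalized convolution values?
Convolve image row [150, 150, 50, 150, 100] with kernel [1, 2, 1]: y[0] = 150×1 = 150; y[1] = 150×2 + 150×1 = 450; y[2] = 150×1 + 150×2 + 50×1 = 500; y[3] = 150×1 + 50×2 + 150×1 = 400; y[4] = 50×1 + 150×2 + 100×1 = 450; y[5] = 150×1 + 100×2 = 350; y[6] = 100×1 = 100 → [150, 450, 500, 400, 450, 350, 100]. Normalization factor = sum(kernel) = 4.

[150, 450, 500, 400, 450, 350, 100]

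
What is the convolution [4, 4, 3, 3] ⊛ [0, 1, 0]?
y[0] = 4×0 = 0; y[1] = 4×1 + 4×0 = 4; y[2] = 4×0 + 4×1 + 3×0 = 4; y[3] = 4×0 + 3×1 + 3×0 = 3; y[4] = 3×0 + 3×1 = 3; y[5] = 3×0 = 0

[0, 4, 4, 3, 3, 0]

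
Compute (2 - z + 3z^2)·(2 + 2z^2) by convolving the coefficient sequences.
Ascending coefficients: a = [2, -1, 3], b = [2, 0, 2]. c[0] = 2×2 = 4; c[1] = 2×0 + -1×2 = -2; c[2] = 2×2 + -1×0 + 3×2 = 10; c[3] = -1×2 + 3×0 = -2; c[4] = 3×2 = 6. Result coefficients: [4, -2, 10, -2, 6] → 4 - 2z + 10z^2 - 2z^3 + 6z^4

4 - 2z + 10z^2 - 2z^3 + 6z^4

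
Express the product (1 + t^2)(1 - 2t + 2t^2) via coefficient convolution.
Ascending coefficients: a = [1, 0, 1], b = [1, -2, 2]. c[0] = 1×1 = 1; c[1] = 1×-2 + 0×1 = -2; c[2] = 1×2 + 0×-2 + 1×1 = 3; c[3] = 0×2 + 1×-2 = -2; c[4] = 1×2 = 2. Result coefficients: [1, -2, 3, -2, 2] → 1 - 2t + 3t^2 - 2t^3 + 2t^4

1 - 2t + 3t^2 - 2t^3 + 2t^4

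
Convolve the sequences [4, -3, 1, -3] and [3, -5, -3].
y[0] = 4×3 = 12; y[1] = 4×-5 + -3×3 = -29; y[2] = 4×-3 + -3×-5 + 1×3 = 6; y[3] = -3×-3 + 1×-5 + -3×3 = -5; y[4] = 1×-3 + -3×-5 = 12; y[5] = -3×-3 = 9

[12, -29, 6, -5, 12, 9]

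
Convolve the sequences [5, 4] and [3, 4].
y[0] = 5×3 = 15; y[1] = 5×4 + 4×3 = 32; y[2] = 4×4 = 16

[15, 32, 16]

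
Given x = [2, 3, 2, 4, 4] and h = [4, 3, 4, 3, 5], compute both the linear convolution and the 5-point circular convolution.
Linear: y_lin[0] = 2×4 = 8; y_lin[1] = 2×3 + 3×4 = 18; y_lin[2] = 2×4 + 3×3 + 2×4 = 25; y_lin[3] = 2×3 + 3×4 + 2×3 + 4×4 = 40; y_lin[4] = 2×5 + 3×3 + 2×4 + 4×3 + 4×4 = 55; y_lin[5] = 3×5 + 2×3 + 4×4 + 4×3 = 49; y_lin[6] = 2×5 + 4×3 + 4×4 = 38; y_lin[7] = 4×5 + 4×3 = 32; y_lin[8] = 4×5 = 20 → [8, 18, 25, 40, 55, 49, 38, 32, 20]. Circular (length 5): y[0] = 2×4 + 3×5 + 2×3 + 4×4 + 4×3 = 57; y[1] = 2×3 + 3×4 + 2×5 + 4×3 + 4×4 = 56; y[2] = 2×4 + 3×3 + 2×4 + 4×5 + 4×3 = 57; y[3] = 2×3 + 3×4 + 2×3 + 4×4 + 4×5 = 60; y[4] = 2×5 + 3×3 + 2×4 + 4×3 + 4×4 = 55 → [57, 56, 57, 60, 55]

Linear: [8, 18, 25, 40, 55, 49, 38, 32, 20], Circular: [57, 56, 57, 60, 55]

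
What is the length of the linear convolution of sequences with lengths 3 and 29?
Linear/full convolution length: m + n - 1 = 3 + 29 - 1 = 31

31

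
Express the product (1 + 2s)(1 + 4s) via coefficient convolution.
Ascending coefficients: a = [1, 2], b = [1, 4]. c[0] = 1×1 = 1; c[1] = 1×4 + 2×1 = 6; c[2] = 2×4 = 8. Result coefficients: [1, 6, 8] → 1 + 6s + 8s^2

1 + 6s + 8s^2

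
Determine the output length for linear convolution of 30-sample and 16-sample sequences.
Linear/full convolution length: m + n - 1 = 30 + 16 - 1 = 45

45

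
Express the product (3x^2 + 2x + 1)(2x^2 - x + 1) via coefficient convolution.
Ascending coefficients: a = [1, 2, 3], b = [1, -1, 2]. c[0] = 1×1 = 1; c[1] = 1×-1 + 2×1 = 1; c[2] = 1×2 + 2×-1 + 3×1 = 3; c[3] = 2×2 + 3×-1 = 1; c[4] = 3×2 = 6. Result coefficients: [1, 1, 3, 1, 6] → 6x^4 + x^3 + 3x^2 + x + 1

6x^4 + x^3 + 3x^2 + x + 1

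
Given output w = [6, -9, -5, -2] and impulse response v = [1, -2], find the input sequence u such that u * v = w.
Deconvolve w=[6, -9, -5, -2] by v=[1, -2]. Since v[0]=1, solve forward: u[0] = w[0] / 1 = 6; u[1] = (w[1] - 6×-2) / 1 = 3; u[2] = (w[2] - 3×-2) / 1 = 1. So u = [6, 3, 1]. Check by forward convolution: w[0] = 6×1 = 6; w[1] = 6×-2 + 3×1 = -9; w[2] = 3×-2 + 1×1 = -5; w[3] = 1×-2 = -2

[6, 3, 1]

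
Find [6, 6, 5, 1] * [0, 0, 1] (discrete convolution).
y[0] = 6×0 = 0; y[1] = 6×0 + 6×0 = 0; y[2] = 6×1 + 6×0 + 5×0 = 6; y[3] = 6×1 + 5×0 + 1×0 = 6; y[4] = 5×1 + 1×0 = 5; y[5] = 1×1 = 1

[0, 0, 6, 6, 5, 1]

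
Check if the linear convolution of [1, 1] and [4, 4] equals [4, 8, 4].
Recompute linear convolution of [1, 1] and [4, 4]: y[0] = 1×4 = 4; y[1] = 1×4 + 1×4 = 8; y[2] = 1×4 = 4 → [4, 8, 4]. Given [4, 8, 4] matches, so answer: Yes

Yes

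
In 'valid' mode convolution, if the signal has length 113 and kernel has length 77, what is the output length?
'Valid' mode counts only positions where the kernel fully overlaps the signal: m - n + 1 = 113 - 77 + 1 = 37

37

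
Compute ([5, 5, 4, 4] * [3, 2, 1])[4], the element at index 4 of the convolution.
Use y[k] = Σ_i a[i]·b[k-i] at k=4. y[4] = 4×1 + 4×2 = 12

12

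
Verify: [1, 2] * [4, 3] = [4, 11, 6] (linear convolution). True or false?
Recompute linear convolution of [1, 2] and [4, 3]: y[0] = 1×4 = 4; y[1] = 1×3 + 2×4 = 11; y[2] = 2×3 = 6 → [4, 11, 6]. Given [4, 11, 6] matches, so answer: Yes

Yes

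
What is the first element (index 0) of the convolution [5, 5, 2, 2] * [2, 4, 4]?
Use y[k] = Σ_i a[i]·b[k-i] at k=0. y[0] = 5×2 = 10

10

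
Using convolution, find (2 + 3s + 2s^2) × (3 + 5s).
Ascending coefficients: a = [2, 3, 2], b = [3, 5]. c[0] = 2×3 = 6; c[1] = 2×5 + 3×3 = 19; c[2] = 3×5 + 2×3 = 21; c[3] = 2×5 = 10. Result coefficients: [6, 19, 21, 10] → 6 + 19s + 21s^2 + 10s^3

6 + 19s + 21s^2 + 10s^3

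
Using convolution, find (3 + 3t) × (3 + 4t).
Ascending coefficients: a = [3, 3], b = [3, 4]. c[0] = 3×3 = 9; c[1] = 3×4 + 3×3 = 21; c[2] = 3×4 = 12. Result coefficients: [9, 21, 12] → 9 + 21t + 12t^2

9 + 21t + 12t^2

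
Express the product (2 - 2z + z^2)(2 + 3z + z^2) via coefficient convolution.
Ascending coefficients: a = [2, -2, 1], b = [2, 3, 1]. c[0] = 2×2 = 4; c[1] = 2×3 + -2×2 = 2; c[2] = 2×1 + -2×3 + 1×2 = -2; c[3] = -2×1 + 1×3 = 1; c[4] = 1×1 = 1. Result coefficients: [4, 2, -2, 1, 1] → 4 + 2z - 2z^2 + z^3 + z^4

4 + 2z - 2z^2 + z^3 + z^4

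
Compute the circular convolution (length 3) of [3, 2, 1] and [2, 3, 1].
Use y[k] = Σ_j a[j]·b[(k-j) mod 3]. y[0] = 3×2 + 2×1 + 1×3 = 11; y[1] = 3×3 + 2×2 + 1×1 = 14; y[2] = 3×1 + 2×3 + 1×2 = 11. Result: [11, 14, 11]

[11, 14, 11]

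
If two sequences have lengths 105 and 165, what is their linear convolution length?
Linear/full convolution length: m + n - 1 = 105 + 165 - 1 = 269

269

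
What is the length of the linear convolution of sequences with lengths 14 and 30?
Linear/full convolution length: m + n - 1 = 14 + 30 - 1 = 43

43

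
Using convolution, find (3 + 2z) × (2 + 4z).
Ascending coefficients: a = [3, 2], b = [2, 4]. c[0] = 3×2 = 6; c[1] = 3×4 + 2×2 = 16; c[2] = 2×4 = 8. Result coefficients: [6, 16, 8] → 6 + 16z + 8z^2

6 + 16z + 8z^2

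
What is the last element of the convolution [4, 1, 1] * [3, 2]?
Use y[k] = Σ_i a[i]·b[k-i] at k=3. y[3] = 1×2 = 2

2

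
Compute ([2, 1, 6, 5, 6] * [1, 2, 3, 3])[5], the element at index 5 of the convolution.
Use y[k] = Σ_i a[i]·b[k-i] at k=5. y[5] = 6×3 + 5×3 + 6×2 = 45

45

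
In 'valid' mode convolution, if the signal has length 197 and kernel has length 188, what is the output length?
'Valid' mode counts only positions where the kernel fully overlaps the signal: m - n + 1 = 197 - 188 + 1 = 10

10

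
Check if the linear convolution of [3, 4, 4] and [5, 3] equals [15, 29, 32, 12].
Recompute linear convolution of [3, 4, 4] and [5, 3]: y[0] = 3×5 = 15; y[1] = 3×3 + 4×5 = 29; y[2] = 4×3 + 4×5 = 32; y[3] = 4×3 = 12 → [15, 29, 32, 12]. Given [15, 29, 32, 12] matches, so answer: Yes

Yes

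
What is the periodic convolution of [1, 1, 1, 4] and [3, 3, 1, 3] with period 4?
Use y[k] = Σ_j s[j]·t[(k-j) mod 4]. y[0] = 1×3 + 1×3 + 1×1 + 4×3 = 19; y[1] = 1×3 + 1×3 + 1×3 + 4×1 = 13; y[2] = 1×1 + 1×3 + 1×3 + 4×3 = 19; y[3] = 1×3 + 1×1 + 1×3 + 4×3 = 19. Result: [19, 13, 19, 19]

[19, 13, 19, 19]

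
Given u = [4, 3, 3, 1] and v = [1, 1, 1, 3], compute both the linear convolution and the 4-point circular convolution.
Linear: y_lin[0] = 4×1 = 4; y_lin[1] = 4×1 + 3×1 = 7; y_lin[2] = 4×1 + 3×1 + 3×1 = 10; y_lin[3] = 4×3 + 3×1 + 3×1 + 1×1 = 19; y_lin[4] = 3×3 + 3×1 + 1×1 = 13; y_lin[5] = 3×3 + 1×1 = 10; y_lin[6] = 1×3 = 3 → [4, 7, 10, 19, 13, 10, 3]. Circular (length 4): y[0] = 4×1 + 3×3 + 3×1 + 1×1 = 17; y[1] = 4×1 + 3×1 + 3×3 + 1×1 = 17; y[2] = 4×1 + 3×1 + 3×1 + 1×3 = 13; y[3] = 4×3 + 3×1 + 3×1 + 1×1 = 19 → [17, 17, 13, 19]

Linear: [4, 7, 10, 19, 13, 10, 3], Circular: [17, 17, 13, 19]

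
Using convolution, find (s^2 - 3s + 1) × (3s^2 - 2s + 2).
Ascending coefficients: a = [1, -3, 1], b = [2, -2, 3]. c[0] = 1×2 = 2; c[1] = 1×-2 + -3×2 = -8; c[2] = 1×3 + -3×-2 + 1×2 = 11; c[3] = -3×3 + 1×-2 = -11; c[4] = 1×3 = 3. Result coefficients: [2, -8, 11, -11, 3] → 3s^4 - 11s^3 + 11s^2 - 8s + 2

3s^4 - 11s^3 + 11s^2 - 8s + 2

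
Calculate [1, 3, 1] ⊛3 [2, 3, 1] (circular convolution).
Use y[k] = Σ_j u[j]·v[(k-j) mod 3]. y[0] = 1×2 + 3×1 + 1×3 = 8; y[1] = 1×3 + 3×2 + 1×1 = 10; y[2] = 1×1 + 3×3 + 1×2 = 12. Result: [8, 10, 12]

[8, 10, 12]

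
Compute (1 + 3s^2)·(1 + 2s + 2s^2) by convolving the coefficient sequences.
Ascending coefficients: a = [1, 0, 3], b = [1, 2, 2]. c[0] = 1×1 = 1; c[1] = 1×2 + 0×1 = 2; c[2] = 1×2 + 0×2 + 3×1 = 5; c[3] = 0×2 + 3×2 = 6; c[4] = 3×2 = 6. Result coefficients: [1, 2, 5, 6, 6] → 1 + 2s + 5s^2 + 6s^3 + 6s^4

1 + 2s + 5s^2 + 6s^3 + 6s^4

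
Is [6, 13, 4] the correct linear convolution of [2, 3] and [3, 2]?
Recompute linear convolution of [2, 3] and [3, 2]: y[0] = 2×3 = 6; y[1] = 2×2 + 3×3 = 13; y[2] = 3×2 = 6 → [6, 13, 6]. Compare to given [6, 13, 4]: they differ at index 2: given 4, correct 6, so answer: No

No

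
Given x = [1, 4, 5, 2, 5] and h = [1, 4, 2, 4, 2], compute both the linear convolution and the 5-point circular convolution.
Linear: y_lin[0] = 1×1 = 1; y_lin[1] = 1×4 + 4×1 = 8; y_lin[2] = 1×2 + 4×4 + 5×1 = 23; y_lin[3] = 1×4 + 4×2 + 5×4 + 2×1 = 34; y_lin[4] = 1×2 + 4×4 + 5×2 + 2×4 + 5×1 = 41; y_lin[5] = 4×2 + 5×4 + 2×2 + 5×4 = 52; y_lin[6] = 5×2 + 2×4 + 5×2 = 28; y_lin[7] = 2×2 + 5×4 = 24; y_lin[8] = 5×2 = 10 → [1, 8, 23, 34, 41, 52, 28, 24, 10]. Circular (length 5): y[0] = 1×1 + 4×2 + 5×4 + 2×2 + 5×4 = 53; y[1] = 1×4 + 4×1 + 5×2 + 2×4 + 5×2 = 36; y[2] = 1×2 + 4×4 + 5×1 + 2×2 + 5×4 = 47; y[3] = 1×4 + 4×2 + 5×4 + 2×1 + 5×2 = 44; y[4] = 1×2 + 4×4 + 5×2 + 2×4 + 5×1 = 41 → [53, 36, 47, 44, 41]

Linear: [1, 8, 23, 34, 41, 52, 28, 24, 10], Circular: [53, 36, 47, 44, 41]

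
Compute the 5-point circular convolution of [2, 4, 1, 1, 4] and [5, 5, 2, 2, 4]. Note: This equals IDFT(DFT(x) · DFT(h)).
Either evaluate y[k] = Σ_j x[j]·h[(k-j) mod 5] directly, or use IDFT(DFT(x) · DFT(h)). y[0] = 2×5 + 4×4 + 1×2 + 1×2 + 4×5 = 50; y[1] = 2×5 + 4×5 + 1×4 + 1×2 + 4×2 = 44; y[2] = 2×2 + 4×5 + 1×5 + 1×4 + 4×2 = 41; y[3] = 2×2 + 4×2 + 1×5 + 1×5 + 4×4 = 38; y[4] = 2×4 + 4×2 + 1×2 + 1×5 + 4×5 = 43. Result: [50, 44, 41, 38, 43]

[50, 44, 41, 38, 43]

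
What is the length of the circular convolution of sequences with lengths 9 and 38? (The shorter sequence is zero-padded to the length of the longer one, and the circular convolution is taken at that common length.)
Circular convolution (zero-padding the shorter input) has length max(m, n) = max(9, 38) = 38

38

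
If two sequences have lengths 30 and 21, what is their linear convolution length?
Linear/full convolution length: m + n - 1 = 30 + 21 - 1 = 50

50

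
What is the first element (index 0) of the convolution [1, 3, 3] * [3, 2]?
Use y[k] = Σ_i a[i]·b[k-i] at k=0. y[0] = 1×3 = 3

3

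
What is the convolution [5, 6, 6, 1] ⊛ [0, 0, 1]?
y[0] = 5×0 = 0; y[1] = 5×0 + 6×0 = 0; y[2] = 5×1 + 6×0 + 6×0 = 5; y[3] = 6×1 + 6×0 + 1×0 = 6; y[4] = 6×1 + 1×0 = 6; y[5] = 1×1 = 1

[0, 0, 5, 6, 6, 1]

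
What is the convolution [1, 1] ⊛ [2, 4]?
y[0] = 1×2 = 2; y[1] = 1×4 + 1×2 = 6; y[2] = 1×4 = 4

[2, 6, 4]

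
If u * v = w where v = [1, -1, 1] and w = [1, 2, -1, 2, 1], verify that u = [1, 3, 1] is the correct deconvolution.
Forward-compute [1, 3, 1] * [1, -1, 1]: w[0] = 1×1 = 1; w[1] = 1×-1 + 3×1 = 2; w[2] = 1×1 + 3×-1 + 1×1 = -1; w[3] = 3×1 + 1×-1 = 2; w[4] = 1×1 = 1 → [1, 2, -1, 2, 1]. Matches given w = [1, 2, -1, 2, 1], so verified.

Verified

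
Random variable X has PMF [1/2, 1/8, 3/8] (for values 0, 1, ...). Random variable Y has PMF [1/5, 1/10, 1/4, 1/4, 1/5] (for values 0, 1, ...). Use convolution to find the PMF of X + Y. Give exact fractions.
P(X+Y=k) = Σ_i P(X=i)·P(Y=k-i) — a convolution of [1/2, 1/8, 3/8] and [1/5, 1/10, 1/4, 1/4, 1/5]. P(X+Y=0) = (1/2)×(1/5) = 1/10; P(X+Y=1) = (1/2)×(1/10) + (1/8)×(1/5) = 1/20 + 1/40 = 3/40; P(X+Y=2) = (1/2)×(1/4) + (1/8)×(1/10) + (3/8)×(1/5) = 1/8 + 1/80 + 3/40 = 17/80; P(X+Y=3) = (1/2)×(1/4) + (1/8)×(1/4) + (3/8)×(1/10) = 1/8 + 1/32 + 3/80 = 31/160; P(X+Y=4) = (1/2)×(1/5) + (1/8)×(1/4) + (3/8)×(1/4) = 1/10 + 1/32 + 3/32 = 9/40; P(X+Y=5) = (1/8)×(1/5) + (3/8)×(1/4) = 1/40 + 3/32 = 19/160; P(X+Y=6) = (3/8)×(1/5) = 3/40. PMF: [1/10, 3/40, 17/80, 31/160, 9/40, 19/160, 3/40] (sums to 1 ✓)

[1/10, 3/40, 17/80, 31/160, 9/40, 19/160, 3/40]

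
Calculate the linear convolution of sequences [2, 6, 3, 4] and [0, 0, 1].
y[0] = 2×0 = 0; y[1] = 2×0 + 6×0 = 0; y[2] = 2×1 + 6×0 + 3×0 = 2; y[3] = 6×1 + 3×0 + 4×0 = 6; y[4] = 3×1 + 4×0 = 3; y[5] = 4×1 = 4

[0, 0, 2, 6, 3, 4]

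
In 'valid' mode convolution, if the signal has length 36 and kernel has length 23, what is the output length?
'Valid' mode counts only positions where the kernel fully overlaps the signal: m - n + 1 = 36 - 23 + 1 = 14

14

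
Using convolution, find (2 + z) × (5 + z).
Ascending coefficients: a = [2, 1], b = [5, 1]. c[0] = 2×5 = 10; c[1] = 2×1 + 1×5 = 7; c[2] = 1×1 = 1. Result coefficients: [10, 7, 1] → 10 + 7z + z^2

10 + 7z + z^2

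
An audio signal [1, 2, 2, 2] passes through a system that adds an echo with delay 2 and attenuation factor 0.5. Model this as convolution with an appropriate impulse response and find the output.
Direct-path + delayed-attenuated-path model → impulse response h = [1, 0, 0.5] (1 at lag 0, 0.5 at lag 2). Output y[n] = x[n] + 0.5·x[n - 2] (with x[n] = 0 outside 0..3): y[0] = 1 + 0.5×0 = 1; y[1] = 2 + 0.5×0 = 2; y[2] = 2 + 0.5×1 = 2.5; y[3] = 2 + 0.5×2 = 3.0; y[4] = 0 + 0.5×2 = 1.0; y[5] = 0 + 0.5×2 = 1.0. So y = [1, 2, 2.5, 3.0, 1.0, 1.0]

[1, 2, 2.5, 3.0, 1.0, 1.0]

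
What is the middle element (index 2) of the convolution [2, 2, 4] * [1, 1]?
Use y[k] = Σ_i a[i]·b[k-i] at k=2. y[2] = 2×1 + 4×1 = 6

6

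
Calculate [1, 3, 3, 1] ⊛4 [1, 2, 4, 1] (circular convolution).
Use y[k] = Σ_j u[j]·v[(k-j) mod 4]. y[0] = 1×1 + 3×1 + 3×4 + 1×2 = 18; y[1] = 1×2 + 3×1 + 3×1 + 1×4 = 12; y[2] = 1×4 + 3×2 + 3×1 + 1×1 = 14; y[3] = 1×1 + 3×4 + 3×2 + 1×1 = 20. Result: [18, 12, 14, 20]

[18, 12, 14, 20]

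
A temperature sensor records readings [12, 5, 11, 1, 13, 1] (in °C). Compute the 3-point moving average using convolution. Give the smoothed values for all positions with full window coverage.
3-point moving average kernel = [1, 1, 1]. Apply in 'valid' mode (full window coverage): avg[0] = (12 + 5 + 11) / 3 = 9.33; avg[1] = (5 + 11 + 1) / 3 = 5.67; avg[2] = (11 + 1 + 13) / 3 = 8.33; avg[3] = (1 + 13 + 1) / 3 = 5.0. Smoothed values: [9.33, 5.67, 8.33, 5.0]

[9.33, 5.67, 8.33, 5.0]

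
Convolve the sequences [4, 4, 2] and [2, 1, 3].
y[0] = 4×2 = 8; y[1] = 4×1 + 4×2 = 12; y[2] = 4×3 + 4×1 + 2×2 = 20; y[3] = 4×3 + 2×1 = 14; y[4] = 2×3 = 6

[8, 12, 20, 14, 6]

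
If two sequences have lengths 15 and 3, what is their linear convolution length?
Linear/full convolution length: m + n - 1 = 15 + 3 - 1 = 17

17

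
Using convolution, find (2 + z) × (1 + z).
Ascending coefficients: a = [2, 1], b = [1, 1]. c[0] = 2×1 = 2; c[1] = 2×1 + 1×1 = 3; c[2] = 1×1 = 1. Result coefficients: [2, 3, 1] → 2 + 3z + z^2

2 + 3z + z^2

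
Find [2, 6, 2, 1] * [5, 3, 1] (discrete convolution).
y[0] = 2×5 = 10; y[1] = 2×3 + 6×5 = 36; y[2] = 2×1 + 6×3 + 2×5 = 30; y[3] = 6×1 + 2×3 + 1×5 = 17; y[4] = 2×1 + 1×3 = 5; y[5] = 1×1 = 1

[10, 36, 30, 17, 5, 1]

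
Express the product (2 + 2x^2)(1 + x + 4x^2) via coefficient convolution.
Ascending coefficients: a = [2, 0, 2], b = [1, 1, 4]. c[0] = 2×1 = 2; c[1] = 2×1 + 0×1 = 2; c[2] = 2×4 + 0×1 + 2×1 = 10; c[3] = 0×4 + 2×1 = 2; c[4] = 2×4 = 8. Result coefficients: [2, 2, 10, 2, 8] → 2 + 2x + 10x^2 + 2x^3 + 8x^4

2 + 2x + 10x^2 + 2x^3 + 8x^4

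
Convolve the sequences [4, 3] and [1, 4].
y[0] = 4×1 = 4; y[1] = 4×4 + 3×1 = 19; y[2] = 3×4 = 12

[4, 19, 12]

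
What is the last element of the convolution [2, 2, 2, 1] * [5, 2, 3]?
Use y[k] = Σ_i a[i]·b[k-i] at k=5. y[5] = 1×3 = 3

3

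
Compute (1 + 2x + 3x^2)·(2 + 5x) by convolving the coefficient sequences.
Ascending coefficients: a = [1, 2, 3], b = [2, 5]. c[0] = 1×2 = 2; c[1] = 1×5 + 2×2 = 9; c[2] = 2×5 + 3×2 = 16; c[3] = 3×5 = 15. Result coefficients: [2, 9, 16, 15] → 2 + 9x + 16x^2 + 15x^3

2 + 9x + 16x^2 + 15x^3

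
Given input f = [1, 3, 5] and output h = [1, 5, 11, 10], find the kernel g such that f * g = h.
Output length 4 = len(f) + len(g) - 1 ⇒ len(g) = 2. Solve g forward using g[k] = (h[k] - Σ_{i≥1} f[i]·g[k-i]) / f[0]: g[0] = h[0] / f[0] = 1 / 1 = 1; g[1] = (h[1] - 3×1) / f[0] = (5 - 3×1) / 1 = 2. So g = [1, 2]. Forward-check [1, 3, 5] * [1, 2]: h[0] = 1×1 = 1; h[1] = 1×2 + 3×1 = 5; h[2] = 3×2 + 5×1 = 11; h[3] = 5×2 = 10 → [1, 5, 11, 10] ✓

[1, 2]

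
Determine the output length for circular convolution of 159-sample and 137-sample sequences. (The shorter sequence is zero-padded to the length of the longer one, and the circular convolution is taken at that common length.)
Circular convolution (zero-padding the shorter input) has length max(m, n) = max(159, 137) = 159

159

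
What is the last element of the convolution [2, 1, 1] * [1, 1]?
Use y[k] = Σ_i a[i]·b[k-i] at k=3. y[3] = 1×1 = 1

1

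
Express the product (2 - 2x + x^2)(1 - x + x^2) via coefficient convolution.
Ascending coefficients: a = [2, -2, 1], b = [1, -1, 1]. c[0] = 2×1 = 2; c[1] = 2×-1 + -2×1 = -4; c[2] = 2×1 + -2×-1 + 1×1 = 5; c[3] = -2×1 + 1×-1 = -3; c[4] = 1×1 = 1. Result coefficients: [2, -4, 5, -3, 1] → 2 - 4x + 5x^2 - 3x^3 + x^4

2 - 4x + 5x^2 - 3x^3 + x^4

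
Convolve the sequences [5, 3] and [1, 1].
y[0] = 5×1 = 5; y[1] = 5×1 + 3×1 = 8; y[2] = 3×1 = 3

[5, 8, 3]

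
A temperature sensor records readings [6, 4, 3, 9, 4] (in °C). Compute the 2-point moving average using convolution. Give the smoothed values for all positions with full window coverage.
2-point moving average kernel = [1, 1]. Apply in 'valid' mode (full window coverage): avg[0] = (6 + 4) / 2 = 5.0; avg[1] = (4 + 3) / 2 = 3.5; avg[2] = (3 + 9) / 2 = 6.0; avg[3] = (9 + 4) / 2 = 6.5. Smoothed values: [5.0, 3.5, 6.0, 6.5]

[5.0, 3.5, 6.0, 6.5]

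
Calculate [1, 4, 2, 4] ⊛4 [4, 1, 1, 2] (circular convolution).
Use y[k] = Σ_j u[j]·v[(k-j) mod 4]. y[0] = 1×4 + 4×2 + 2×1 + 4×1 = 18; y[1] = 1×1 + 4×4 + 2×2 + 4×1 = 25; y[2] = 1×1 + 4×1 + 2×4 + 4×2 = 21; y[3] = 1×2 + 4×1 + 2×1 + 4×4 = 24. Result: [18, 25, 21, 24]

[18, 25, 21, 24]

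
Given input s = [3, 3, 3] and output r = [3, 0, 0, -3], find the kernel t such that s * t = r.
Output length 4 = len(s) + len(t) - 1 ⇒ len(t) = 2. Solve t forward using t[k] = (r[k] - Σ_{i≥1} s[i]·t[k-i]) / s[0]: t[0] = r[0] / s[0] = 3 / 3 = 1; t[1] = (r[1] - 3×1) / s[0] = (0 - 3×1) / 3 = -1. So t = [1, -1]. Forward-check [3, 3, 3] * [1, -1]: r[0] = 3×1 = 3; r[1] = 3×-1 + 3×1 = 0; r[2] = 3×-1 + 3×1 = 0; r[3] = 3×-1 = -3 → [3, 0, 0, -3] ✓

[1, -1]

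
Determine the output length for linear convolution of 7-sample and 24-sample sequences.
Linear/full convolution length: m + n - 1 = 7 + 24 - 1 = 30

30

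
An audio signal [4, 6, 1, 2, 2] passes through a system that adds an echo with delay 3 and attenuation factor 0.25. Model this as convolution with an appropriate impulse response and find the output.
Direct-path + delayed-attenuated-path model → impulse response h = [1, 0, 0, 0.25] (1 at lag 0, 0.25 at lag 3). Output y[n] = x[n] + 0.25·x[n - 3] (with x[n] = 0 outside 0..4): y[0] = 4 + 0.25×0 = 4; y[1] = 6 + 0.25×0 = 6; y[2] = 1 + 0.25×0 = 1; y[3] = 2 + 0.25×4 = 3.0; y[4] = 2 + 0.25×6 = 3.5; y[5] = 0 + 0.25×1 = 0.25; y[6] = 0 + 0.25×2 = 0.5; y[7] = 0 + 0.25×2 = 0.5. So y = [4, 6, 1, 3.0, 3.5, 0.25, 0.5, 0.5]

[4, 6, 1, 3.0, 3.5, 0.25, 0.5, 0.5]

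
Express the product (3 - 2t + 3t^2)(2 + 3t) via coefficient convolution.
Ascending coefficients: a = [3, -2, 3], b = [2, 3]. c[0] = 3×2 = 6; c[1] = 3×3 + -2×2 = 5; c[2] = -2×3 + 3×2 = 0; c[3] = 3×3 = 9. Result coefficients: [6, 5, 0, 9] → 6 + 5t + 9t^3

6 + 5t + 9t^3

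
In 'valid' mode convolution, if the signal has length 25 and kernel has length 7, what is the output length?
'Valid' mode counts only positions where the kernel fully overlaps the signal: m - n + 1 = 25 - 7 + 1 = 19

19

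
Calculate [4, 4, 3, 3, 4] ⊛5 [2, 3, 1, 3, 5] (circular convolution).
Use y[k] = Σ_j x[j]·h[(k-j) mod 5]. y[0] = 4×2 + 4×5 + 3×3 + 3×1 + 4×3 = 52; y[1] = 4×3 + 4×2 + 3×5 + 3×3 + 4×1 = 48; y[2] = 4×1 + 4×3 + 3×2 + 3×5 + 4×3 = 49; y[3] = 4×3 + 4×1 + 3×3 + 3×2 + 4×5 = 51; y[4] = 4×5 + 4×3 + 3×1 + 3×3 + 4×2 = 52. Result: [52, 48, 49, 51, 52]

[52, 48, 49, 51, 52]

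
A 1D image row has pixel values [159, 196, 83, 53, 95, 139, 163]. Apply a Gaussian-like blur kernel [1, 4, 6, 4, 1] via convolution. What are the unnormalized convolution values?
Convolve image row [159, 196, 83, 53, 95, 139, 163] with kernel [1, 4, 6, 4, 1]: y[0] = 159×1 = 159; y[1] = 159×4 + 196×1 = 832; y[2] = 159×6 + 196×4 + 83×1 = 1821; y[3] = 159×4 + 196×6 + 83×4 + 53×1 = 2197; y[4] = 159×1 + 196×4 + 83×6 + 53×4 + 95×1 = 1748; y[5] = 196×1 + 83×4 + 53×6 + 95×4 + 139×1 = 1365; y[6] = 83×1 + 53×4 + 95×6 + 139×4 + 163×1 = 1584; y[7] = 53×1 + 95×4 + 139×6 + 163×4 = 1919; y[8] = 95×1 + 139×4 + 163×6 = 1629; y[9] = 139×1 + 163×4 = 791; y[10] = 163×1 = 163 → [159, 832, 1821, 2197, 1748, 1365, 1584, 1919, 1629, 791, 163]. Normalization factor = sum(kernel) = 16.

[159, 832, 1821, 2197, 1748, 1365, 1584, 1919, 1629, 791, 163]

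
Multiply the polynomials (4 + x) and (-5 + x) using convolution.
Ascending coefficients: a = [4, 1], b = [-5, 1]. c[0] = 4×-5 = -20; c[1] = 4×1 + 1×-5 = -1; c[2] = 1×1 = 1. Result coefficients: [-20, -1, 1] → -20 - x + x^2

-20 - x + x^2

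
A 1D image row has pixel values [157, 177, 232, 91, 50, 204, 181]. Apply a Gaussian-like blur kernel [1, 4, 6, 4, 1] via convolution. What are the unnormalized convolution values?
Convolve image row [157, 177, 232, 91, 50, 204, 181] with kernel [1, 4, 6, 4, 1]: y[0] = 157×1 = 157; y[1] = 157×4 + 177×1 = 805; y[2] = 157×6 + 177×4 + 232×1 = 1882; y[3] = 157×4 + 177×6 + 232×4 + 91×1 = 2709; y[4] = 157×1 + 177×4 + 232×6 + 91×4 + 50×1 = 2671; y[5] = 177×1 + 232×4 + 91×6 + 50×4 + 204×1 = 2055; y[6] = 232×1 + 91×4 + 50×6 + 204×4 + 181×1 = 1893; y[7] = 91×1 + 50×4 + 204×6 + 181×4 = 2239; y[8] = 50×1 + 204×4 + 181×6 = 1952; y[9] = 204×1 + 181×4 = 928; y[10] = 181×1 = 181 → [157, 805, 1882, 2709, 2671, 2055, 1893, 2239, 1952, 928, 181]. Normalization factor = sum(kernel) = 16.

[157, 805, 1882, 2709, 2671, 2055, 1893, 2239, 1952, 928, 181]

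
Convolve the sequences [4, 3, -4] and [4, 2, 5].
y[0] = 4×4 = 16; y[1] = 4×2 + 3×4 = 20; y[2] = 4×5 + 3×2 + -4×4 = 10; y[3] = 3×5 + -4×2 = 7; y[4] = -4×5 = -20

[16, 20, 10, 7, -20]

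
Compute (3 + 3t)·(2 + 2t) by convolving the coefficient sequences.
Ascending coefficients: a = [3, 3], b = [2, 2]. c[0] = 3×2 = 6; c[1] = 3×2 + 3×2 = 12; c[2] = 3×2 = 6. Result coefficients: [6, 12, 6] → 6 + 12t + 6t^2

6 + 12t + 6t^2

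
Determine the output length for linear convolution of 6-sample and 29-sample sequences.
Linear/full convolution length: m + n - 1 = 6 + 29 - 1 = 34

34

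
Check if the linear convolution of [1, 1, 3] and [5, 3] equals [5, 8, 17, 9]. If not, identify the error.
Recompute linear convolution of [1, 1, 3] and [5, 3]: y[0] = 1×5 = 5; y[1] = 1×3 + 1×5 = 8; y[2] = 1×3 + 3×5 = 18; y[3] = 3×3 = 9 → [5, 8, 18, 9]. Compare to given [5, 8, 17, 9]: they differ at index 2: given 17, correct 18, so answer: No

No. Error at index 2: given 17, correct 18.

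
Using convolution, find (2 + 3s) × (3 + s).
Ascending coefficients: a = [2, 3], b = [3, 1]. c[0] = 2×3 = 6; c[1] = 2×1 + 3×3 = 11; c[2] = 3×1 = 3. Result coefficients: [6, 11, 3] → 6 + 11s + 3s^2

6 + 11s + 3s^2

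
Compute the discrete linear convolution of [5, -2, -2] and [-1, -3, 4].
y[0] = 5×-1 = -5; y[1] = 5×-3 + -2×-1 = -13; y[2] = 5×4 + -2×-3 + -2×-1 = 28; y[3] = -2×4 + -2×-3 = -2; y[4] = -2×4 = -8

[-5, -13, 28, -2, -8]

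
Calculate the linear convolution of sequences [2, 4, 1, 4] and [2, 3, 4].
y[0] = 2×2 = 4; y[1] = 2×3 + 4×2 = 14; y[2] = 2×4 + 4×3 + 1×2 = 22; y[3] = 4×4 + 1×3 + 4×2 = 27; y[4] = 1×4 + 4×3 = 16; y[5] = 4×4 = 16

[4, 14, 22, 27, 16, 16]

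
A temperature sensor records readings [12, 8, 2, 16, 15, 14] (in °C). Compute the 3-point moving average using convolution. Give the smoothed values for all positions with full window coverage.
3-point moving average kernel = [1, 1, 1]. Apply in 'valid' mode (full window coverage): avg[0] = (12 + 8 + 2) / 3 = 7.33; avg[1] = (8 + 2 + 16) / 3 = 8.67; avg[2] = (2 + 16 + 15) / 3 = 11.0; avg[3] = (16 + 15 + 14) / 3 = 15.0. Smoothed values: [7.33, 8.67, 11.0, 15.0]

[7.33, 8.67, 11.0, 15.0]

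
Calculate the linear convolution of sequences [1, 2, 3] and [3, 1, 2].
y[0] = 1×3 = 3; y[1] = 1×1 + 2×3 = 7; y[2] = 1×2 + 2×1 + 3×3 = 13; y[3] = 2×2 + 3×1 = 7; y[4] = 3×2 = 6

[3, 7, 13, 7, 6]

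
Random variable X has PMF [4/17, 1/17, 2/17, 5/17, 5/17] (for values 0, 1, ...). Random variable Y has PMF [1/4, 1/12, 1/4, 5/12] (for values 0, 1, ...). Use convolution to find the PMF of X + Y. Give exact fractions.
P(X+Y=k) = Σ_i P(X=i)·P(Y=k-i) — a convolution of [4/17, 1/17, 2/17, 5/17, 5/17] and [1/4, 1/12, 1/4, 5/12]. P(X+Y=0) = (4/17)×(1/4) = 1/17; P(X+Y=1) = (4/17)×(1/12) + (1/17)×(1/4) = 1/51 + 1/68 = 7/204; P(X+Y=2) = (4/17)×(1/4) + (1/17)×(1/12) + (2/17)×(1/4) = 1/17 + 1/204 + 1/34 = 19/204; P(X+Y=3) = (4/17)×(5/12) + (1/17)×(1/4) + (2/17)×(1/12) + (5/17)×(1/4) = 5/51 + 1/68 + 1/102 + 5/68 = 10/51; P(X+Y=4) = (1/17)×(5/12) + (2/17)×(1/4) + (5/17)×(1/12) + (5/17)×(1/4) = 5/204 + 1/34 + 5/204 + 5/68 = 31/204; P(X+Y=5) = (2/17)×(5/12) + (5/17)×(1/4) + (5/17)×(1/12) = 5/102 + 5/68 + 5/204 = 5/34; P(X+Y=6) = (5/17)×(5/12) + (5/17)×(1/4) = 25/204 + 5/68 = 10/51; P(X+Y=7) = (5/17)×(5/12) = 25/204. PMF: [1/17, 7/204, 19/204, 10/51, 31/204, 5/34, 10/51, 25/204] (sums to 1 ✓)

[1/17, 7/204, 19/204, 10/51, 31/204, 5/34, 10/51, 25/204]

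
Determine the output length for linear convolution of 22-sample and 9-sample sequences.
Linear/full convolution length: m + n - 1 = 22 + 9 - 1 = 30

30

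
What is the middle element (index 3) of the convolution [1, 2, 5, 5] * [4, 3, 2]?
Use y[k] = Σ_i a[i]·b[k-i] at k=3. y[3] = 2×2 + 5×3 + 5×4 = 39

39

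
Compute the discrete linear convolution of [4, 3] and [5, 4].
y[0] = 4×5 = 20; y[1] = 4×4 + 3×5 = 31; y[2] = 3×4 = 12

[20, 31, 12]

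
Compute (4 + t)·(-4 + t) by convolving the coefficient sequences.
Ascending coefficients: a = [4, 1], b = [-4, 1]. c[0] = 4×-4 = -16; c[1] = 4×1 + 1×-4 = 0; c[2] = 1×1 = 1. Result coefficients: [-16, 0, 1] → -16 + t^2

-16 + t^2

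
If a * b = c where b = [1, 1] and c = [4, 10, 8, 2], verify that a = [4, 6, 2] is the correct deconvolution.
Forward-compute [4, 6, 2] * [1, 1]: c[0] = 4×1 = 4; c[1] = 4×1 + 6×1 = 10; c[2] = 6×1 + 2×1 = 8; c[3] = 2×1 = 2 → [4, 10, 8, 2]. Matches given c = [4, 10, 8, 2], so verified.

Verified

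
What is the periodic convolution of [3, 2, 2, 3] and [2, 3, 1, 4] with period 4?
Use y[k] = Σ_j a[j]·b[(k-j) mod 4]. y[0] = 3×2 + 2×4 + 2×1 + 3×3 = 25; y[1] = 3×3 + 2×2 + 2×4 + 3×1 = 24; y[2] = 3×1 + 2×3 + 2×2 + 3×4 = 25; y[3] = 3×4 + 2×1 + 2×3 + 3×2 = 26. Result: [25, 24, 25, 26]

[25, 24, 25, 26]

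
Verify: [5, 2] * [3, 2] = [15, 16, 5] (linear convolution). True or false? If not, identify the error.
Recompute linear convolution of [5, 2] and [3, 2]: y[0] = 5×3 = 15; y[1] = 5×2 + 2×3 = 16; y[2] = 2×2 = 4 → [15, 16, 4]. Compare to given [15, 16, 5]: they differ at index 2: given 5, correct 4, so answer: No

No. Error at index 2: given 5, correct 4.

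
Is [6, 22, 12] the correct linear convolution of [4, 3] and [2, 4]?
Recompute linear convolution of [4, 3] and [2, 4]: y[0] = 4×2 = 8; y[1] = 4×4 + 3×2 = 22; y[2] = 3×4 = 12 → [8, 22, 12]. Compare to given [6, 22, 12]: they differ at index 0: given 6, correct 8, so answer: No

No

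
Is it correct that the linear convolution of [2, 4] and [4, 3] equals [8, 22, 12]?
Recompute linear convolution of [2, 4] and [4, 3]: y[0] = 2×4 = 8; y[1] = 2×3 + 4×4 = 22; y[2] = 4×3 = 12 → [8, 22, 12]. Given [8, 22, 12] matches, so answer: Yes

Yes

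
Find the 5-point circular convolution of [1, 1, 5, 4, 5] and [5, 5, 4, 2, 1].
Use y[k] = Σ_j a[j]·b[(k-j) mod 5]. y[0] = 1×5 + 1×1 + 5×2 + 4×4 + 5×5 = 57; y[1] = 1×5 + 1×5 + 5×1 + 4×2 + 5×4 = 43; y[2] = 1×4 + 1×5 + 5×5 + 4×1 + 5×2 = 48; y[3] = 1×2 + 1×4 + 5×5 + 4×5 + 5×1 = 56; y[4] = 1×1 + 1×2 + 5×4 + 4×5 + 5×5 = 68. Result: [57, 43, 48, 56, 68]

[57, 43, 48, 56, 68]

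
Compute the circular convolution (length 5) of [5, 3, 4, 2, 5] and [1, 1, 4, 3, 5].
Use y[k] = Σ_j s[j]·t[(k-j) mod 5]. y[0] = 5×1 + 3×5 + 4×3 + 2×4 + 5×1 = 45; y[1] = 5×1 + 3×1 + 4×5 + 2×3 + 5×4 = 54; y[2] = 5×4 + 3×1 + 4×1 + 2×5 + 5×3 = 52; y[3] = 5×3 + 3×4 + 4×1 + 2×1 + 5×5 = 58; y[4] = 5×5 + 3×3 + 4×4 + 2×1 + 5×1 = 57. Result: [45, 54, 52, 58, 57]

[45, 54, 52, 58, 57]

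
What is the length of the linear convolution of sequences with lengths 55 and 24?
Linear/full convolution length: m + n - 1 = 55 + 24 - 1 = 78

78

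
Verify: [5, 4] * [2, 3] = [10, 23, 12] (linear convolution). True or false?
Recompute linear convolution of [5, 4] and [2, 3]: y[0] = 5×2 = 10; y[1] = 5×3 + 4×2 = 23; y[2] = 4×3 = 12 → [10, 23, 12]. Given [10, 23, 12] matches, so answer: Yes

Yes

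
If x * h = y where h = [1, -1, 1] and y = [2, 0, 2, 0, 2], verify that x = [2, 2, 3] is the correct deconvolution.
Forward-compute [2, 2, 3] * [1, -1, 1]: y[0] = 2×1 = 2; y[1] = 2×-1 + 2×1 = 0; y[2] = 2×1 + 2×-1 + 3×1 = 3; y[3] = 2×1 + 3×-1 = -1; y[4] = 3×1 = 3 → [2, 0, 3, -1, 3]. Does not match given y = [2, 0, 2, 0, 2].

Not verified. [2, 2, 3] * [1, -1, 1] = [2, 0, 3, -1, 3], which differs from [2, 0, 2, 0, 2] at index 2.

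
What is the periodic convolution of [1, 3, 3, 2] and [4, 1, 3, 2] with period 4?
Use y[k] = Σ_j a[j]·b[(k-j) mod 4]. y[0] = 1×4 + 3×2 + 3×3 + 2×1 = 21; y[1] = 1×1 + 3×4 + 3×2 + 2×3 = 25; y[2] = 1×3 + 3×1 + 3×4 + 2×2 = 22; y[3] = 1×2 + 3×3 + 3×1 + 2×4 = 22. Result: [21, 25, 22, 22]

[21, 25, 22, 22]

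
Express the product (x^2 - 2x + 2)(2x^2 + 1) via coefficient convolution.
Ascending coefficients: a = [2, -2, 1], b = [1, 0, 2]. c[0] = 2×1 = 2; c[1] = 2×0 + -2×1 = -2; c[2] = 2×2 + -2×0 + 1×1 = 5; c[3] = -2×2 + 1×0 = -4; c[4] = 1×2 = 2. Result coefficients: [2, -2, 5, -4, 2] → 2x^4 - 4x^3 + 5x^2 - 2x + 2

2x^4 - 4x^3 + 5x^2 - 2x + 2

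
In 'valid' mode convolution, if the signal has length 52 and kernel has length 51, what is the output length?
'Valid' mode counts only positions where the kernel fully overlaps the signal: m - n + 1 = 52 - 51 + 1 = 2

2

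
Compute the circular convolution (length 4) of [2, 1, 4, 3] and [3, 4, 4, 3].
Use y[k] = Σ_j s[j]·t[(k-j) mod 4]. y[0] = 2×3 + 1×3 + 4×4 + 3×4 = 37; y[1] = 2×4 + 1×3 + 4×3 + 3×4 = 35; y[2] = 2×4 + 1×4 + 4×3 + 3×3 = 33; y[3] = 2×3 + 1×4 + 4×4 + 3×3 = 35. Result: [37, 35, 33, 35]

[37, 35, 33, 35]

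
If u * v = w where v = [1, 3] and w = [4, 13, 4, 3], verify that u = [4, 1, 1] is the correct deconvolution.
Forward-compute [4, 1, 1] * [1, 3]: w[0] = 4×1 = 4; w[1] = 4×3 + 1×1 = 13; w[2] = 1×3 + 1×1 = 4; w[3] = 1×3 = 3 → [4, 13, 4, 3]. Matches given w = [4, 13, 4, 3], so verified.

Verified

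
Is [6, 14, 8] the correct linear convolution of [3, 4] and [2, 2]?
Recompute linear convolution of [3, 4] and [2, 2]: y[0] = 3×2 = 6; y[1] = 3×2 + 4×2 = 14; y[2] = 4×2 = 8 → [6, 14, 8]. Given [6, 14, 8] matches, so answer: Yes

Yes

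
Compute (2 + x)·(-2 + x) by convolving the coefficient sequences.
Ascending coefficients: a = [2, 1], b = [-2, 1]. c[0] = 2×-2 = -4; c[1] = 2×1 + 1×-2 = 0; c[2] = 1×1 = 1. Result coefficients: [-4, 0, 1] → -4 + x^2

-4 + x^2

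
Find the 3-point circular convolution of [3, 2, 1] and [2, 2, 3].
Use y[k] = Σ_j u[j]·v[(k-j) mod 3]. y[0] = 3×2 + 2×3 + 1×2 = 14; y[1] = 3×2 + 2×2 + 1×3 = 13; y[2] = 3×3 + 2×2 + 1×2 = 15. Result: [14, 13, 15]

[14, 13, 15]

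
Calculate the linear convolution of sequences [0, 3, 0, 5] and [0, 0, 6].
y[0] = 0×0 = 0; y[1] = 0×0 + 3×0 = 0; y[2] = 0×6 + 3×0 + 0×0 = 0; y[3] = 3×6 + 0×0 + 5×0 = 18; y[4] = 0×6 + 5×0 = 0; y[5] = 5×6 = 30

[0, 0, 0, 18, 0, 30]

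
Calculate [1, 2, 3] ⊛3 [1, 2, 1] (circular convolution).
Use y[k] = Σ_j s[j]·t[(k-j) mod 3]. y[0] = 1×1 + 2×1 + 3×2 = 9; y[1] = 1×2 + 2×1 + 3×1 = 7; y[2] = 1×1 + 2×2 + 3×1 = 8. Result: [9, 7, 8]

[9, 7, 8]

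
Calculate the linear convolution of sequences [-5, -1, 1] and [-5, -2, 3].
y[0] = -5×-5 = 25; y[1] = -5×-2 + -1×-5 = 15; y[2] = -5×3 + -1×-2 + 1×-5 = -18; y[3] = -1×3 + 1×-2 = -5; y[4] = 1×3 = 3

[25, 15, -18, -5, 3]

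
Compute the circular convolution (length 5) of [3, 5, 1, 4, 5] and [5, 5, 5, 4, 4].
Use y[k] = Σ_j u[j]·v[(k-j) mod 5]. y[0] = 3×5 + 5×4 + 1×4 + 4×5 + 5×5 = 84; y[1] = 3×5 + 5×5 + 1×4 + 4×4 + 5×5 = 85; y[2] = 3×5 + 5×5 + 1×5 + 4×4 + 5×4 = 81; y[3] = 3×4 + 5×5 + 1×5 + 4×5 + 5×4 = 82; y[4] = 3×4 + 5×4 + 1×5 + 4×5 + 5×5 = 82. Result: [84, 85, 81, 82, 82]

[84, 85, 81, 82, 82]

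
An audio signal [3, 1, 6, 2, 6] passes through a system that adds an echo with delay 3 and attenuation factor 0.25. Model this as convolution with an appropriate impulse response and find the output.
Direct-path + delayed-attenuated-path model → impulse response h = [1, 0, 0, 0.25] (1 at lag 0, 0.25 at lag 3). Output y[n] = x[n] + 0.25·x[n - 3] (with x[n] = 0 outside 0..4): y[0] = 3 + 0.25×0 = 3; y[1] = 1 + 0.25×0 = 1; y[2] = 6 + 0.25×0 = 6; y[3] = 2 + 0.25×3 = 2.75; y[4] = 6 + 0.25×1 = 6.25; y[5] = 0 + 0.25×6 = 1.5; y[6] = 0 + 0.25×2 = 0.5; y[7] = 0 + 0.25×6 = 1.5. So y = [3, 1, 6, 2.75, 6.25, 1.5, 0.5, 1.5]

[3, 1, 6, 2.75, 6.25, 1.5, 0.5, 1.5]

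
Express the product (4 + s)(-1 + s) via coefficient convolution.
Ascending coefficients: a = [4, 1], b = [-1, 1]. c[0] = 4×-1 = -4; c[1] = 4×1 + 1×-1 = 3; c[2] = 1×1 = 1. Result coefficients: [-4, 3, 1] → -4 + 3s + s^2

-4 + 3s + s^2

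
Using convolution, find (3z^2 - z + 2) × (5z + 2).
Ascending coefficients: a = [2, -1, 3], b = [2, 5]. c[0] = 2×2 = 4; c[1] = 2×5 + -1×2 = 8; c[2] = -1×5 + 3×2 = 1; c[3] = 3×5 = 15. Result coefficients: [4, 8, 1, 15] → 15z^3 + z^2 + 8z + 4

15z^3 + z^2 + 8z + 4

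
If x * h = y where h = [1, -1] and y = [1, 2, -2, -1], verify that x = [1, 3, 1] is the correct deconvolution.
Forward-compute [1, 3, 1] * [1, -1]: y[0] = 1×1 = 1; y[1] = 1×-1 + 3×1 = 2; y[2] = 3×-1 + 1×1 = -2; y[3] = 1×-1 = -1 → [1, 2, -2, -1]. Matches given y = [1, 2, -2, -1], so verified.

Verified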